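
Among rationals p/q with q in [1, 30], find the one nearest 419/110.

Expand x = 419/110 as a continued fraction with the Euclidean algorithm:
  419 = 3*110 + 89, so a_0 = 3.
  110 = 1*89 + 21, so a_1 = 1.
  89 = 4*21 + 5, so a_2 = 4.
  21 = 4*5 + 1, so a_3 = 4.
  5 = 5*1 + 0, so a_4 = 5.
so x = [3; 1, 4, 4, 5].
Convergents (p_i = a_i*p_{i-1} + p_{i-2}, q_i = a_i*q_{i-1} + q_{i-2} with p_{-2}=0, p_{-1}=1, q_{-2}=1, q_{-1}=0), until the denominator exceeds 30:
  i=0: a_0=3, p_0 = 3*1 + 0 = 3, q_0 = 3*0 + 1 = 1.
  i=1: a_1=1, p_1 = 1*3 + 1 = 4, q_1 = 1*1 + 0 = 1.
  i=2: a_2=4, p_2 = 4*4 + 3 = 19, q_2 = 4*1 + 1 = 5.
  i=3: a_3=4, p_3 = 4*19 + 4 = 80, q_3 = 4*5 + 1 = 21.
  i=4: a_4=5, p_4 = 5*80 + 19 = 419, q_4 = 5*21 + 5 = 110.
q_4 = 110 > 30, so the last convergent with denominator <= 30 is p_3/q_3 = 80/21.
The closest fraction with denominator <= 30 is either p_3/q_3 or the intermediate fraction (k*p_3 + p_2)/(k*q_3 + q_2) with the largest k >= 1 whose denominator stays <= 30; these approach x as k grows, and every other convergent or intermediate fraction in range is farther away.
Largest k: floor((30 - q_2)/q_3) = floor((30 - 5)/21) = 1.
That gives (1*80 + 19)/(1*21 + 5) = 99/26.
Compare the errors: |x - 80/21| = |419*21 - 80*110|/(110*21) = 1/2310, and |x - 99/26| = |419*26 - 99*110|/(110*26) = 4/2860.
Cross-multiplying, 1*2860 = 2860 < 9240 = 4*2310, so 1/2310 is smaller: the convergent 80/21 is closer to x than 99/26.

80/21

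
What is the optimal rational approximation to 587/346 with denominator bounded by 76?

95/56

Expand x = 587/346 as a continued fraction with the Euclidean algorithm:
  587 = 1*346 + 241, so a_0 = 1.
  346 = 1*241 + 105, so a_1 = 1.
  241 = 2*105 + 31, so a_2 = 2.
  105 = 3*31 + 12, so a_3 = 3.
  31 = 2*12 + 7, so a_4 = 2.
  12 = 1*7 + 5, so a_5 = 1.
  7 = 1*5 + 2, so a_6 = 1.
  5 = 2*2 + 1, so a_7 = 2.
  2 = 2*1 + 0, so a_8 = 2.
so x = [1; 1, 2, 3, 2, 1, 1, 2, 2].
Convergents (p_i = a_i*p_{i-1} + p_{i-2}, q_i = a_i*q_{i-1} + q_{i-2} with p_{-2}=0, p_{-1}=1, q_{-2}=1, q_{-1}=0), until the denominator exceeds 76:
  i=0: a_0=1, p_0 = 1*1 + 0 = 1, q_0 = 1*0 + 1 = 1.
  i=1: a_1=1, p_1 = 1*1 + 1 = 2, q_1 = 1*1 + 0 = 1.
  i=2: a_2=2, p_2 = 2*2 + 1 = 5, q_2 = 2*1 + 1 = 3.
  i=3: a_3=3, p_3 = 3*5 + 2 = 17, q_3 = 3*3 + 1 = 10.
  i=4: a_4=2, p_4 = 2*17 + 5 = 39, q_4 = 2*10 + 3 = 23.
  i=5: a_5=1, p_5 = 1*39 + 17 = 56, q_5 = 1*23 + 10 = 33.
  i=6: a_6=1, p_6 = 1*56 + 39 = 95, q_6 = 1*33 + 23 = 56.
  i=7: a_7=2, p_7 = 2*95 + 56 = 246, q_7 = 2*56 + 33 = 145.
q_7 = 145 > 76, so the last convergent with denominator <= 76 is p_6/q_6 = 95/56.
The closest fraction with denominator <= 76 is either p_6/q_6 or the intermediate fraction (k*p_6 + p_5)/(k*q_6 + q_5) with the largest k >= 1 whose denominator stays <= 76; these approach x as k grows, and every other convergent or intermediate fraction in range is farther away.
Largest k: floor((76 - q_5)/q_6) = floor((76 - 33)/56) = 0.
Since k = 0, no intermediate fraction beyond p_6/q_6 has denominator <= 76, so the convergent 95/56 is the closest (its error is |587*56 - 95*346|/(346*56) = 2/19376).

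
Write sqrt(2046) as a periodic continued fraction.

Write x_i = (sqrt(2046) + m_i)/d_i with (m_0, d_0) = (0, 1). a_0 = floor(sqrt(2046)) = 45, since 45^2 = 2025 <= 2046 < 2116 = 46^2.
Iterate m_{i+1} = d_i*a_i - m_i, d_{i+1} = (2046 - m_{i+1}^2)/d_i, a_{i+1} = floor((a_0 + m_{i+1})/d_{i+1}):
  m_1 = 1*45 - 0 = 45, d_1 = (2046 - 45^2)/1 = 21/1 = 21, a_1 = floor((45 + 45)/21) = 4.
  m_2 = 21*4 - 45 = 39, d_2 = (2046 - 39^2)/21 = 525/21 = 25, a_2 = floor((45 + 39)/25) = 3.
  m_3 = 25*3 - 39 = 36, d_3 = (2046 - 36^2)/25 = 750/25 = 30, a_3 = floor((45 + 36)/30) = 2.
  m_4 = 30*2 - 36 = 24, d_4 = (2046 - 24^2)/30 = 1470/30 = 49, a_4 = floor((45 + 24)/49) = 1.
  m_5 = 49*1 - 24 = 25, d_5 = (2046 - 25^2)/49 = 1421/49 = 29, a_5 = floor((45 + 25)/29) = 2.
  m_6 = 29*2 - 25 = 33, d_6 = (2046 - 33^2)/29 = 957/29 = 33, a_6 = floor((45 + 33)/33) = 2.
  m_7 = 33*2 - 33 = 33, d_7 = (2046 - 33^2)/33 = 957/33 = 29, a_7 = floor((45 + 33)/29) = 2.
  m_8 = 29*2 - 33 = 25, d_8 = (2046 - 25^2)/29 = 1421/29 = 49, a_8 = floor((45 + 25)/49) = 1.
  m_9 = 49*1 - 25 = 24, d_9 = (2046 - 24^2)/49 = 1470/49 = 30, a_9 = floor((45 + 24)/30) = 2.
  m_10 = 30*2 - 24 = 36, d_10 = (2046 - 36^2)/30 = 750/30 = 25, a_10 = floor((45 + 36)/25) = 3.
  m_11 = 25*3 - 36 = 39, d_11 = (2046 - 39^2)/25 = 525/25 = 21, a_11 = floor((45 + 39)/21) = 4.
  m_12 = 21*4 - 39 = 45, d_12 = (2046 - 45^2)/21 = 21/21 = 1, a_12 = floor((45 + 45)/1) = 90.
  m_13 = 1*90 - 45 = 45, d_13 = (2046 - 45^2)/1 = 21/1 = 21: (m_13, d_13) = (m_1, d_1) = (45, 21), so from here the quotients repeat a_1, ..., a_12; the period length is 12.
Hence the expansion of sqrt(2046) is a_0 = 45 followed by the repeating block 4, 3, 2, 1, 2, 2, 2, 1, 2, 3, 4, 90 (period 12).

[45; (4, 3, 2, 1, 2, 2, 2, 1, 2, 3, 4, 90)]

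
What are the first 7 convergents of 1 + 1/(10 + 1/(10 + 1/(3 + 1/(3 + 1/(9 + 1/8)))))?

Using the convergent recurrence p_i = a_i*p_{i-1} + p_{i-2}, q_i = a_i*q_{i-1} + q_{i-2} with p_{-2}=0, p_{-1}=1, q_{-2}=1, q_{-1}=0:
  i=0: a_0=1, p_0 = 1*1 + 0 = 1, q_0 = 1*0 + 1 = 1.
  i=1: a_1=10, p_1 = 10*1 + 1 = 11, q_1 = 10*1 + 0 = 10.
  i=2: a_2=10, p_2 = 10*11 + 1 = 111, q_2 = 10*10 + 1 = 101.
  i=3: a_3=3, p_3 = 3*111 + 11 = 344, q_3 = 3*101 + 10 = 313.
  i=4: a_4=3, p_4 = 3*344 + 111 = 1143, q_4 = 3*313 + 101 = 1040.
  i=5: a_5=9, p_5 = 9*1143 + 344 = 10631, q_5 = 9*1040 + 313 = 9673.
  i=6: a_6=8, p_6 = 8*10631 + 1143 = 86191, q_6 = 8*9673 + 1040 = 78424.

1/1, 11/10, 111/101, 344/313, 1143/1040, 10631/9673, 86191/78424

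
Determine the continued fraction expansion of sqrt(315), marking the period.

Write x_i = (sqrt(315) + m_i)/d_i with (m_0, d_0) = (0, 1). a_0 = floor(sqrt(315)) = 17, since 17^2 = 289 <= 315 < 324 = 18^2.
Iterate m_{i+1} = d_i*a_i - m_i, d_{i+1} = (315 - m_{i+1}^2)/d_i, a_{i+1} = floor((a_0 + m_{i+1})/d_{i+1}):
  m_1 = 1*17 - 0 = 17, d_1 = (315 - 17^2)/1 = 26/1 = 26, a_1 = floor((17 + 17)/26) = 1.
  m_2 = 26*1 - 17 = 9, d_2 = (315 - 9^2)/26 = 234/26 = 9, a_2 = floor((17 + 9)/9) = 2.
  m_3 = 9*2 - 9 = 9, d_3 = (315 - 9^2)/9 = 234/9 = 26, a_3 = floor((17 + 9)/26) = 1.
  m_4 = 26*1 - 9 = 17, d_4 = (315 - 17^2)/26 = 26/26 = 1, a_4 = floor((17 + 17)/1) = 34.
  m_5 = 1*34 - 17 = 17, d_5 = (315 - 17^2)/1 = 26/1 = 26: (m_5, d_5) = (m_1, d_1) = (17, 26), so from here the quotients repeat a_1, ..., a_4; the period length is 4.
Hence the expansion of sqrt(315) is a_0 = 17 followed by the repeating block 1, 2, 1, 34 (period 4).

[17; (1, 2, 1, 34)]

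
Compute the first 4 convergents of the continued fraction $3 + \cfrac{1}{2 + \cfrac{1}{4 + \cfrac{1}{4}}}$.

3/1, 7/2, 31/9, 131/38

Using the convergent recurrence p_i = a_i*p_{i-1} + p_{i-2}, q_i = a_i*q_{i-1} + q_{i-2} with p_{-2}=0, p_{-1}=1, q_{-2}=1, q_{-1}=0:
  i=0: a_0=3, p_0 = 3*1 + 0 = 3, q_0 = 3*0 + 1 = 1.
  i=1: a_1=2, p_1 = 2*3 + 1 = 7, q_1 = 2*1 + 0 = 2.
  i=2: a_2=4, p_2 = 4*7 + 3 = 31, q_2 = 4*2 + 1 = 9.
  i=3: a_3=4, p_3 = 4*31 + 7 = 131, q_3 = 4*9 + 2 = 38.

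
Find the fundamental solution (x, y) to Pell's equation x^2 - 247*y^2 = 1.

First expand sqrt(247) as a continued fraction. With x_i = (sqrt(247) + m_i)/d_i and (m_0, d_0) = (0, 1): a_0 = floor(sqrt(247)) = 15, since 15^2 = 225 <= 247 < 256 = 16^2.
Iterate m_{i+1} = d_i*a_i - m_i, d_{i+1} = (247 - m_{i+1}^2)/d_i, a_{i+1} = floor((a_0 + m_{i+1})/d_{i+1}):
  m_1 = 1*15 - 0 = 15, d_1 = (247 - 15^2)/1 = 22/1 = 22, a_1 = floor((15 + 15)/22) = 1.
  m_2 = 22*1 - 15 = 7, d_2 = (247 - 7^2)/22 = 198/22 = 9, a_2 = floor((15 + 7)/9) = 2.
  m_3 = 9*2 - 7 = 11, d_3 = (247 - 11^2)/9 = 126/9 = 14, a_3 = floor((15 + 11)/14) = 1.
  m_4 = 14*1 - 11 = 3, d_4 = (247 - 3^2)/14 = 238/14 = 17, a_4 = floor((15 + 3)/17) = 1.
  m_5 = 17*1 - 3 = 14, d_5 = (247 - 14^2)/17 = 51/17 = 3, a_5 = floor((15 + 14)/3) = 9.
  m_6 = 3*9 - 14 = 13, d_6 = (247 - 13^2)/3 = 78/3 = 26, a_6 = floor((15 + 13)/26) = 1.
  m_7 = 26*1 - 13 = 13, d_7 = (247 - 13^2)/26 = 78/26 = 3, a_7 = floor((15 + 13)/3) = 9.
  m_8 = 3*9 - 13 = 14, d_8 = (247 - 14^2)/3 = 51/3 = 17, a_8 = floor((15 + 14)/17) = 1.
  m_9 = 17*1 - 14 = 3, d_9 = (247 - 3^2)/17 = 238/17 = 14, a_9 = floor((15 + 3)/14) = 1.
  m_10 = 14*1 - 3 = 11, d_10 = (247 - 11^2)/14 = 126/14 = 9, a_10 = floor((15 + 11)/9) = 2.
  m_11 = 9*2 - 11 = 7, d_11 = (247 - 7^2)/9 = 198/9 = 22, a_11 = floor((15 + 7)/22) = 1.
  m_12 = 22*1 - 7 = 15, d_12 = (247 - 15^2)/22 = 22/22 = 1, a_12 = floor((15 + 15)/1) = 30.
  m_13 = 1*30 - 15 = 15, d_13 = (247 - 15^2)/1 = 22/1 = 22: (m_13, d_13) = (m_1, d_1) = (15, 22), so from here the quotients repeat a_1, ..., a_12; the period length is 12.
So sqrt(247) = [15; (1, 2, 1, 1, 9, 1, 9, 1, 1, 2, 1, 30)] with period length k = 12.
k is even, so the fundamental solution of x^2 - 247y^2 = 1 is (p_{k-1}, q_{k-1}) = (p_11, q_11); compute convergents through index 11.
Convergents (p_i = a_i*p_{i-1} + p_{i-2}, q_i = a_i*q_{i-1} + q_{i-2} with p_{-2}=0, p_{-1}=1, q_{-2}=1, q_{-1}=0):
  i=0: a_0=15, p_0 = 15*1 + 0 = 15, q_0 = 15*0 + 1 = 1.
  i=1: a_1=1, p_1 = 1*15 + 1 = 16, q_1 = 1*1 + 0 = 1.
  i=2: a_2=2, p_2 = 2*16 + 15 = 47, q_2 = 2*1 + 1 = 3.
  i=3: a_3=1, p_3 = 1*47 + 16 = 63, q_3 = 1*3 + 1 = 4.
  i=4: a_4=1, p_4 = 1*63 + 47 = 110, q_4 = 1*4 + 3 = 7.
  i=5: a_5=9, p_5 = 9*110 + 63 = 1053, q_5 = 9*7 + 4 = 67.
  i=6: a_6=1, p_6 = 1*1053 + 110 = 1163, q_6 = 1*67 + 7 = 74.
  i=7: a_7=9, p_7 = 9*1163 + 1053 = 11520, q_7 = 9*74 + 67 = 733.
  i=8: a_8=1, p_8 = 1*11520 + 1163 = 12683, q_8 = 1*733 + 74 = 807.
  i=9: a_9=1, p_9 = 1*12683 + 11520 = 24203, q_9 = 1*807 + 733 = 1540.
  i=10: a_10=2, p_10 = 2*24203 + 12683 = 61089, q_10 = 2*1540 + 807 = 3887.
  i=11: a_11=1, p_11 = 1*61089 + 24203 = 85292, q_11 = 1*3887 + 1540 = 5427.
Check: 85292^2 - 247*5427^2 = 7274725264 - 7274725263 = 1, so (x, y) = (85292, 5427) solves the equation, and by the theorem it is the least positive solution.

(x, y) = (85292, 5427)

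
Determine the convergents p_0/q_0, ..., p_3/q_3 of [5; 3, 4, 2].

Using the convergent recurrence p_i = a_i*p_{i-1} + p_{i-2}, q_i = a_i*q_{i-1} + q_{i-2} with p_{-2}=0, p_{-1}=1, q_{-2}=1, q_{-1}=0:
  i=0: a_0=5, p_0 = 5*1 + 0 = 5, q_0 = 5*0 + 1 = 1.
  i=1: a_1=3, p_1 = 3*5 + 1 = 16, q_1 = 3*1 + 0 = 3.
  i=2: a_2=4, p_2 = 4*16 + 5 = 69, q_2 = 4*3 + 1 = 13.
  i=3: a_3=2, p_3 = 2*69 + 16 = 154, q_3 = 2*13 + 3 = 29.

5/1, 16/3, 69/13, 154/29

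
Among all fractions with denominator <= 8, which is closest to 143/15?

Expand x = 143/15 as a continued fraction with the Euclidean algorithm:
  143 = 9*15 + 8, so a_0 = 9.
  15 = 1*8 + 7, so a_1 = 1.
  8 = 1*7 + 1, so a_2 = 1.
  7 = 7*1 + 0, so a_3 = 7.
so x = [9; 1, 1, 7].
Convergents (p_i = a_i*p_{i-1} + p_{i-2}, q_i = a_i*q_{i-1} + q_{i-2} with p_{-2}=0, p_{-1}=1, q_{-2}=1, q_{-1}=0), until the denominator exceeds 8:
  i=0: a_0=9, p_0 = 9*1 + 0 = 9, q_0 = 9*0 + 1 = 1.
  i=1: a_1=1, p_1 = 1*9 + 1 = 10, q_1 = 1*1 + 0 = 1.
  i=2: a_2=1, p_2 = 1*10 + 9 = 19, q_2 = 1*1 + 1 = 2.
  i=3: a_3=7, p_3 = 7*19 + 10 = 143, q_3 = 7*2 + 1 = 15.
q_3 = 15 > 8, so the last convergent with denominator <= 8 is p_2/q_2 = 19/2.
The closest fraction with denominator <= 8 is either p_2/q_2 or the intermediate fraction (k*p_2 + p_1)/(k*q_2 + q_1) with the largest k >= 1 whose denominator stays <= 8; these approach x as k grows, and every other convergent or intermediate fraction in range is farther away.
Largest k: floor((8 - q_1)/q_2) = floor((8 - 1)/2) = 3.
That gives (3*19 + 10)/(3*2 + 1) = 67/7.
Compare the errors: |x - 19/2| = |143*2 - 19*15|/(15*2) = 1/30, and |x - 67/7| = |143*7 - 67*15|/(15*7) = 4/105.
Cross-multiplying, 1*105 = 105 < 120 = 4*30, so 1/30 is smaller: the convergent 19/2 is closer to x than 67/7.

19/2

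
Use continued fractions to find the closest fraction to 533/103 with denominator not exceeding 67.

326/63

Expand x = 533/103 as a continued fraction with the Euclidean algorithm:
  533 = 5*103 + 18, so a_0 = 5.
  103 = 5*18 + 13, so a_1 = 5.
  18 = 1*13 + 5, so a_2 = 1.
  13 = 2*5 + 3, so a_3 = 2.
  5 = 1*3 + 2, so a_4 = 1.
  3 = 1*2 + 1, so a_5 = 1.
  2 = 2*1 + 0, so a_6 = 2.
so x = [5; 5, 1, 2, 1, 1, 2].
Convergents (p_i = a_i*p_{i-1} + p_{i-2}, q_i = a_i*q_{i-1} + q_{i-2} with p_{-2}=0, p_{-1}=1, q_{-2}=1, q_{-1}=0), until the denominator exceeds 67:
  i=0: a_0=5, p_0 = 5*1 + 0 = 5, q_0 = 5*0 + 1 = 1.
  i=1: a_1=5, p_1 = 5*5 + 1 = 26, q_1 = 5*1 + 0 = 5.
  i=2: a_2=1, p_2 = 1*26 + 5 = 31, q_2 = 1*5 + 1 = 6.
  i=3: a_3=2, p_3 = 2*31 + 26 = 88, q_3 = 2*6 + 5 = 17.
  i=4: a_4=1, p_4 = 1*88 + 31 = 119, q_4 = 1*17 + 6 = 23.
  i=5: a_5=1, p_5 = 1*119 + 88 = 207, q_5 = 1*23 + 17 = 40.
  i=6: a_6=2, p_6 = 2*207 + 119 = 533, q_6 = 2*40 + 23 = 103.
q_6 = 103 > 67, so the last convergent with denominator <= 67 is p_5/q_5 = 207/40.
The closest fraction with denominator <= 67 is either p_5/q_5 or the intermediate fraction (k*p_5 + p_4)/(k*q_5 + q_4) with the largest k >= 1 whose denominator stays <= 67; these approach x as k grows, and every other convergent or intermediate fraction in range is farther away.
Largest k: floor((67 - q_4)/q_5) = floor((67 - 23)/40) = 1.
That gives (1*207 + 119)/(1*40 + 23) = 326/63.
Compare the errors: |x - 207/40| = |533*40 - 207*103|/(103*40) = 1/4120, and |x - 326/63| = |533*63 - 326*103|/(103*63) = 1/6489.
Cross-multiplying, 1*4120 = 4120 < 6489 = 1*6489, so 1/6489 is smaller: the intermediate fraction 326/63 is closer to x than 207/40.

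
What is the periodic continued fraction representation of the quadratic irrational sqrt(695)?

[26; (2, 1, 3, 10, 3, 1, 2, 52)]

Write x_i = (sqrt(695) + m_i)/d_i with (m_0, d_0) = (0, 1). a_0 = floor(sqrt(695)) = 26, since 26^2 = 676 <= 695 < 729 = 27^2.
Iterate m_{i+1} = d_i*a_i - m_i, d_{i+1} = (695 - m_{i+1}^2)/d_i, a_{i+1} = floor((a_0 + m_{i+1})/d_{i+1}):
  m_1 = 1*26 - 0 = 26, d_1 = (695 - 26^2)/1 = 19/1 = 19, a_1 = floor((26 + 26)/19) = 2.
  m_2 = 19*2 - 26 = 12, d_2 = (695 - 12^2)/19 = 551/19 = 29, a_2 = floor((26 + 12)/29) = 1.
  m_3 = 29*1 - 12 = 17, d_3 = (695 - 17^2)/29 = 406/29 = 14, a_3 = floor((26 + 17)/14) = 3.
  m_4 = 14*3 - 17 = 25, d_4 = (695 - 25^2)/14 = 70/14 = 5, a_4 = floor((26 + 25)/5) = 10.
  m_5 = 5*10 - 25 = 25, d_5 = (695 - 25^2)/5 = 70/5 = 14, a_5 = floor((26 + 25)/14) = 3.
  m_6 = 14*3 - 25 = 17, d_6 = (695 - 17^2)/14 = 406/14 = 29, a_6 = floor((26 + 17)/29) = 1.
  m_7 = 29*1 - 17 = 12, d_7 = (695 - 12^2)/29 = 551/29 = 19, a_7 = floor((26 + 12)/19) = 2.
  m_8 = 19*2 - 12 = 26, d_8 = (695 - 26^2)/19 = 19/19 = 1, a_8 = floor((26 + 26)/1) = 52.
  m_9 = 1*52 - 26 = 26, d_9 = (695 - 26^2)/1 = 19/1 = 19: (m_9, d_9) = (m_1, d_1) = (26, 19), so from here the quotients repeat a_1, ..., a_8; the period length is 8.
Hence the expansion of sqrt(695) is a_0 = 26 followed by the repeating block 2, 1, 3, 10, 3, 1, 2, 52 (period 8).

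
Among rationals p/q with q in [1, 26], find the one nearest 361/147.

27/11

Expand x = 361/147 as a continued fraction with the Euclidean algorithm:
  361 = 2*147 + 67, so a_0 = 2.
  147 = 2*67 + 13, so a_1 = 2.
  67 = 5*13 + 2, so a_2 = 5.
  13 = 6*2 + 1, so a_3 = 6.
  2 = 2*1 + 0, so a_4 = 2.
so x = [2; 2, 5, 6, 2].
Convergents (p_i = a_i*p_{i-1} + p_{i-2}, q_i = a_i*q_{i-1} + q_{i-2} with p_{-2}=0, p_{-1}=1, q_{-2}=1, q_{-1}=0), until the denominator exceeds 26:
  i=0: a_0=2, p_0 = 2*1 + 0 = 2, q_0 = 2*0 + 1 = 1.
  i=1: a_1=2, p_1 = 2*2 + 1 = 5, q_1 = 2*1 + 0 = 2.
  i=2: a_2=5, p_2 = 5*5 + 2 = 27, q_2 = 5*2 + 1 = 11.
  i=3: a_3=6, p_3 = 6*27 + 5 = 167, q_3 = 6*11 + 2 = 68.
q_3 = 68 > 26, so the last convergent with denominator <= 26 is p_2/q_2 = 27/11.
The closest fraction with denominator <= 26 is either p_2/q_2 or the intermediate fraction (k*p_2 + p_1)/(k*q_2 + q_1) with the largest k >= 1 whose denominator stays <= 26; these approach x as k grows, and every other convergent or intermediate fraction in range is farther away.
Largest k: floor((26 - q_1)/q_2) = floor((26 - 2)/11) = 2.
That gives (2*27 + 5)/(2*11 + 2) = 59/24.
Compare the errors: |x - 27/11| = |361*11 - 27*147|/(147*11) = 2/1617, and |x - 59/24| = |361*24 - 59*147|/(147*24) = 9/3528.
Cross-multiplying, 2*3528 = 7056 < 14553 = 9*1617, so 2/1617 is smaller: the convergent 27/11 is closer to x than 59/24.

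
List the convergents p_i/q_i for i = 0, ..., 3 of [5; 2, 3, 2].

Using the convergent recurrence p_i = a_i*p_{i-1} + p_{i-2}, q_i = a_i*q_{i-1} + q_{i-2} with p_{-2}=0, p_{-1}=1, q_{-2}=1, q_{-1}=0:
  i=0: a_0=5, p_0 = 5*1 + 0 = 5, q_0 = 5*0 + 1 = 1.
  i=1: a_1=2, p_1 = 2*5 + 1 = 11, q_1 = 2*1 + 0 = 2.
  i=2: a_2=3, p_2 = 3*11 + 5 = 38, q_2 = 3*2 + 1 = 7.
  i=3: a_3=2, p_3 = 2*38 + 11 = 87, q_3 = 2*7 + 2 = 16.

5/1, 11/2, 38/7, 87/16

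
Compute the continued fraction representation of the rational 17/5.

Run the Euclidean algorithm on 17 and 5; the successive quotients are the partial quotients a_0, a_1, ... (each step inverts the fractional part left over by the previous one):
  17 = 3*5 + 2, so a_0 = 3.
  5 = 2*2 + 1, so a_1 = 2.
  2 = 2*1 + 0, so a_2 = 2.
The remainder reaches 0 after 3 divisions, so the expansion has 3 partial quotients, read off in order.

[3; 2, 2]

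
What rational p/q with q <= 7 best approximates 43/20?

15/7

Expand x = 43/20 as a continued fraction with the Euclidean algorithm:
  43 = 2*20 + 3, so a_0 = 2.
  20 = 6*3 + 2, so a_1 = 6.
  3 = 1*2 + 1, so a_2 = 1.
  2 = 2*1 + 0, so a_3 = 2.
so x = [2; 6, 1, 2].
Convergents (p_i = a_i*p_{i-1} + p_{i-2}, q_i = a_i*q_{i-1} + q_{i-2} with p_{-2}=0, p_{-1}=1, q_{-2}=1, q_{-1}=0), until the denominator exceeds 7:
  i=0: a_0=2, p_0 = 2*1 + 0 = 2, q_0 = 2*0 + 1 = 1.
  i=1: a_1=6, p_1 = 6*2 + 1 = 13, q_1 = 6*1 + 0 = 6.
  i=2: a_2=1, p_2 = 1*13 + 2 = 15, q_2 = 1*6 + 1 = 7.
  i=3: a_3=2, p_3 = 2*15 + 13 = 43, q_3 = 2*7 + 6 = 20.
q_3 = 20 > 7, so the last convergent with denominator <= 7 is p_2/q_2 = 15/7.
The closest fraction with denominator <= 7 is either p_2/q_2 or the intermediate fraction (k*p_2 + p_1)/(k*q_2 + q_1) with the largest k >= 1 whose denominator stays <= 7; these approach x as k grows, and every other convergent or intermediate fraction in range is farther away.
Largest k: floor((7 - q_1)/q_2) = floor((7 - 6)/7) = 0.
Since k = 0, no intermediate fraction beyond p_2/q_2 has denominator <= 7, so the convergent 15/7 is the closest (its error is |43*7 - 15*20|/(20*7) = 1/140).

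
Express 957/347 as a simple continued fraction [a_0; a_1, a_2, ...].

Run the Euclidean algorithm on 957 and 347; the successive quotients are the partial quotients a_0, a_1, ... (each step inverts the fractional part left over by the previous one):
  957 = 2*347 + 263, so a_0 = 2.
  347 = 1*263 + 84, so a_1 = 1.
  263 = 3*84 + 11, so a_2 = 3.
  84 = 7*11 + 7, so a_3 = 7.
  11 = 1*7 + 4, so a_4 = 1.
  7 = 1*4 + 3, so a_5 = 1.
  4 = 1*3 + 1, so a_6 = 1.
  3 = 3*1 + 0, so a_7 = 3.
The remainder reaches 0 after 8 divisions, so the expansion has 8 partial quotients, read off in order.

[2; 1, 3, 7, 1, 1, 1, 3]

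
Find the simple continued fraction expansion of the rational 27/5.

Run the Euclidean algorithm on 27 and 5; the successive quotients are the partial quotients a_0, a_1, ... (each step inverts the fractional part left over by the previous one):
  27 = 5*5 + 2, so a_0 = 5.
  5 = 2*2 + 1, so a_1 = 2.
  2 = 2*1 + 0, so a_2 = 2.
The remainder reaches 0 after 3 divisions, so the expansion has 3 partial quotients, read off in order.

[5; 2, 2]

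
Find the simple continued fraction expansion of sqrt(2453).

Write x_i = (sqrt(2453) + m_i)/d_i with (m_0, d_0) = (0, 1). a_0 = floor(sqrt(2453)) = 49, since 49^2 = 2401 <= 2453 < 2500 = 50^2.
Iterate m_{i+1} = d_i*a_i - m_i, d_{i+1} = (2453 - m_{i+1}^2)/d_i, a_{i+1} = floor((a_0 + m_{i+1})/d_{i+1}):
  m_1 = 1*49 - 0 = 49, d_1 = (2453 - 49^2)/1 = 52/1 = 52, a_1 = floor((49 + 49)/52) = 1.
  m_2 = 52*1 - 49 = 3, d_2 = (2453 - 3^2)/52 = 2444/52 = 47, a_2 = floor((49 + 3)/47) = 1.
  m_3 = 47*1 - 3 = 44, d_3 = (2453 - 44^2)/47 = 517/47 = 11, a_3 = floor((49 + 44)/11) = 8.
  m_4 = 11*8 - 44 = 44, d_4 = (2453 - 44^2)/11 = 517/11 = 47, a_4 = floor((49 + 44)/47) = 1.
  m_5 = 47*1 - 44 = 3, d_5 = (2453 - 3^2)/47 = 2444/47 = 52, a_5 = floor((49 + 3)/52) = 1.
  m_6 = 52*1 - 3 = 49, d_6 = (2453 - 49^2)/52 = 52/52 = 1, a_6 = floor((49 + 49)/1) = 98.
  m_7 = 1*98 - 49 = 49, d_7 = (2453 - 49^2)/1 = 52/1 = 52: (m_7, d_7) = (m_1, d_1) = (49, 52), so from here the quotients repeat a_1, ..., a_6; the period length is 6.
Hence the expansion of sqrt(2453) is a_0 = 49 followed by the repeating block 1, 1, 8, 1, 1, 98 (period 6).

[49; (1, 1, 8, 1, 1, 98)]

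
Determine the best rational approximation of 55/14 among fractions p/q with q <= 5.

4/1

Expand x = 55/14 as a continued fraction with the Euclidean algorithm:
  55 = 3*14 + 13, so a_0 = 3.
  14 = 1*13 + 1, so a_1 = 1.
  13 = 13*1 + 0, so a_2 = 13.
so x = [3; 1, 13].
Convergents (p_i = a_i*p_{i-1} + p_{i-2}, q_i = a_i*q_{i-1} + q_{i-2} with p_{-2}=0, p_{-1}=1, q_{-2}=1, q_{-1}=0), until the denominator exceeds 5:
  i=0: a_0=3, p_0 = 3*1 + 0 = 3, q_0 = 3*0 + 1 = 1.
  i=1: a_1=1, p_1 = 1*3 + 1 = 4, q_1 = 1*1 + 0 = 1.
  i=2: a_2=13, p_2 = 13*4 + 3 = 55, q_2 = 13*1 + 1 = 14.
q_2 = 14 > 5, so the last convergent with denominator <= 5 is p_1/q_1 = 4/1.
The closest fraction with denominator <= 5 is either p_1/q_1 or the intermediate fraction (k*p_1 + p_0)/(k*q_1 + q_0) with the largest k >= 1 whose denominator stays <= 5; these approach x as k grows, and every other convergent or intermediate fraction in range is farther away.
Largest k: floor((5 - q_0)/q_1) = floor((5 - 1)/1) = 4.
That gives (4*4 + 3)/(4*1 + 1) = 19/5.
Compare the errors: |x - 4/1| = |55*1 - 4*14|/(14*1) = 1/14, and |x - 19/5| = |55*5 - 19*14|/(14*5) = 9/70.
Cross-multiplying, 1*70 = 70 < 126 = 9*14, so 1/14 is smaller: the convergent 4/1 is closer to x than 19/5.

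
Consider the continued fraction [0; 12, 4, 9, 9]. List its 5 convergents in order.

Using the convergent recurrence p_i = a_i*p_{i-1} + p_{i-2}, q_i = a_i*q_{i-1} + q_{i-2} with p_{-2}=0, p_{-1}=1, q_{-2}=1, q_{-1}=0:
  i=0: a_0=0, p_0 = 0*1 + 0 = 0, q_0 = 0*0 + 1 = 1.
  i=1: a_1=12, p_1 = 12*0 + 1 = 1, q_1 = 12*1 + 0 = 12.
  i=2: a_2=4, p_2 = 4*1 + 0 = 4, q_2 = 4*12 + 1 = 49.
  i=3: a_3=9, p_3 = 9*4 + 1 = 37, q_3 = 9*49 + 12 = 453.
  i=4: a_4=9, p_4 = 9*37 + 4 = 337, q_4 = 9*453 + 49 = 4126.

0/1, 1/12, 4/49, 37/453, 337/4126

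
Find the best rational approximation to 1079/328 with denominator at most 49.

Expand x = 1079/328 as a continued fraction with the Euclidean algorithm:
  1079 = 3*328 + 95, so a_0 = 3.
  328 = 3*95 + 43, so a_1 = 3.
  95 = 2*43 + 9, so a_2 = 2.
  43 = 4*9 + 7, so a_3 = 4.
  9 = 1*7 + 2, so a_4 = 1.
  7 = 3*2 + 1, so a_5 = 3.
  2 = 2*1 + 0, so a_6 = 2.
so x = [3; 3, 2, 4, 1, 3, 2].
Convergents (p_i = a_i*p_{i-1} + p_{i-2}, q_i = a_i*q_{i-1} + q_{i-2} with p_{-2}=0, p_{-1}=1, q_{-2}=1, q_{-1}=0), until the denominator exceeds 49:
  i=0: a_0=3, p_0 = 3*1 + 0 = 3, q_0 = 3*0 + 1 = 1.
  i=1: a_1=3, p_1 = 3*3 + 1 = 10, q_1 = 3*1 + 0 = 3.
  i=2: a_2=2, p_2 = 2*10 + 3 = 23, q_2 = 2*3 + 1 = 7.
  i=3: a_3=4, p_3 = 4*23 + 10 = 102, q_3 = 4*7 + 3 = 31.
  i=4: a_4=1, p_4 = 1*102 + 23 = 125, q_4 = 1*31 + 7 = 38.
  i=5: a_5=3, p_5 = 3*125 + 102 = 477, q_5 = 3*38 + 31 = 145.
q_5 = 145 > 49, so the last convergent with denominator <= 49 is p_4/q_4 = 125/38.
The closest fraction with denominator <= 49 is either p_4/q_4 or the intermediate fraction (k*p_4 + p_3)/(k*q_4 + q_3) with the largest k >= 1 whose denominator stays <= 49; these approach x as k grows, and every other convergent or intermediate fraction in range is farther away.
Largest k: floor((49 - q_3)/q_4) = floor((49 - 31)/38) = 0.
Since k = 0, no intermediate fraction beyond p_4/q_4 has denominator <= 49, so the convergent 125/38 is the closest (its error is |1079*38 - 125*328|/(328*38) = 2/12464).

125/38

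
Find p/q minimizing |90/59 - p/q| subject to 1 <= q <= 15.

23/15

Expand x = 90/59 as a continued fraction with the Euclidean algorithm:
  90 = 1*59 + 31, so a_0 = 1.
  59 = 1*31 + 28, so a_1 = 1.
  31 = 1*28 + 3, so a_2 = 1.
  28 = 9*3 + 1, so a_3 = 9.
  3 = 3*1 + 0, so a_4 = 3.
so x = [1; 1, 1, 9, 3].
Convergents (p_i = a_i*p_{i-1} + p_{i-2}, q_i = a_i*q_{i-1} + q_{i-2} with p_{-2}=0, p_{-1}=1, q_{-2}=1, q_{-1}=0), until the denominator exceeds 15:
  i=0: a_0=1, p_0 = 1*1 + 0 = 1, q_0 = 1*0 + 1 = 1.
  i=1: a_1=1, p_1 = 1*1 + 1 = 2, q_1 = 1*1 + 0 = 1.
  i=2: a_2=1, p_2 = 1*2 + 1 = 3, q_2 = 1*1 + 1 = 2.
  i=3: a_3=9, p_3 = 9*3 + 2 = 29, q_3 = 9*2 + 1 = 19.
q_3 = 19 > 15, so the last convergent with denominator <= 15 is p_2/q_2 = 3/2.
The closest fraction with denominator <= 15 is either p_2/q_2 or the intermediate fraction (k*p_2 + p_1)/(k*q_2 + q_1) with the largest k >= 1 whose denominator stays <= 15; these approach x as k grows, and every other convergent or intermediate fraction in range is farther away.
Largest k: floor((15 - q_1)/q_2) = floor((15 - 1)/2) = 7.
That gives (7*3 + 2)/(7*2 + 1) = 23/15.
Compare the errors: |x - 3/2| = |90*2 - 3*59|/(59*2) = 3/118, and |x - 23/15| = |90*15 - 23*59|/(59*15) = 7/885.
Cross-multiplying, 7*118 = 826 < 2655 = 3*885, so 7/885 is smaller: the intermediate fraction 23/15 is closer to x than 3/2.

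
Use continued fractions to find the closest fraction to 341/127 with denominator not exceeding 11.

27/10

Expand x = 341/127 as a continued fraction with the Euclidean algorithm:
  341 = 2*127 + 87, so a_0 = 2.
  127 = 1*87 + 40, so a_1 = 1.
  87 = 2*40 + 7, so a_2 = 2.
  40 = 5*7 + 5, so a_3 = 5.
  7 = 1*5 + 2, so a_4 = 1.
  5 = 2*2 + 1, so a_5 = 2.
  2 = 2*1 + 0, so a_6 = 2.
so x = [2; 1, 2, 5, 1, 2, 2].
Convergents (p_i = a_i*p_{i-1} + p_{i-2}, q_i = a_i*q_{i-1} + q_{i-2} with p_{-2}=0, p_{-1}=1, q_{-2}=1, q_{-1}=0), until the denominator exceeds 11:
  i=0: a_0=2, p_0 = 2*1 + 0 = 2, q_0 = 2*0 + 1 = 1.
  i=1: a_1=1, p_1 = 1*2 + 1 = 3, q_1 = 1*1 + 0 = 1.
  i=2: a_2=2, p_2 = 2*3 + 2 = 8, q_2 = 2*1 + 1 = 3.
  i=3: a_3=5, p_3 = 5*8 + 3 = 43, q_3 = 5*3 + 1 = 16.
q_3 = 16 > 11, so the last convergent with denominator <= 11 is p_2/q_2 = 8/3.
The closest fraction with denominator <= 11 is either p_2/q_2 or the intermediate fraction (k*p_2 + p_1)/(k*q_2 + q_1) with the largest k >= 1 whose denominator stays <= 11; these approach x as k grows, and every other convergent or intermediate fraction in range is farther away.
Largest k: floor((11 - q_1)/q_2) = floor((11 - 1)/3) = 3.
That gives (3*8 + 3)/(3*3 + 1) = 27/10.
Compare the errors: |x - 8/3| = |341*3 - 8*127|/(127*3) = 7/381, and |x - 27/10| = |341*10 - 27*127|/(127*10) = 19/1270.
Cross-multiplying, 19*381 = 7239 < 8890 = 7*1270, so 19/1270 is smaller: the intermediate fraction 27/10 is closer to x than 8/3.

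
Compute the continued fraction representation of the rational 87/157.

[0; 1, 1, 4, 8, 2]

Run the Euclidean algorithm on 87 and 157; the successive quotients are the partial quotients a_0, a_1, ... (each step inverts the fractional part left over by the previous one):
  87 = 0*157 + 87, so a_0 = 0.
  157 = 1*87 + 70, so a_1 = 1.
  87 = 1*70 + 17, so a_2 = 1.
  70 = 4*17 + 2, so a_3 = 4.
  17 = 8*2 + 1, so a_4 = 8.
  2 = 2*1 + 0, so a_5 = 2.
The remainder reaches 0 after 6 divisions, so the expansion has 6 partial quotients, read off in order.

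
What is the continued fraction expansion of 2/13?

[0; 6, 2]

Run the Euclidean algorithm on 2 and 13; the successive quotients are the partial quotients a_0, a_1, ... (each step inverts the fractional part left over by the previous one):
  2 = 0*13 + 2, so a_0 = 0.
  13 = 6*2 + 1, so a_1 = 6.
  2 = 2*1 + 0, so a_2 = 2.
The remainder reaches 0 after 3 divisions, so the expansion has 3 partial quotients, read off in order.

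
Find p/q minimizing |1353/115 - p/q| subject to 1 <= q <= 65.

753/64

Expand x = 1353/115 as a continued fraction with the Euclidean algorithm:
  1353 = 11*115 + 88, so a_0 = 11.
  115 = 1*88 + 27, so a_1 = 1.
  88 = 3*27 + 7, so a_2 = 3.
  27 = 3*7 + 6, so a_3 = 3.
  7 = 1*6 + 1, so a_4 = 1.
  6 = 6*1 + 0, so a_5 = 6.
so x = [11; 1, 3, 3, 1, 6].
Convergents (p_i = a_i*p_{i-1} + p_{i-2}, q_i = a_i*q_{i-1} + q_{i-2} with p_{-2}=0, p_{-1}=1, q_{-2}=1, q_{-1}=0), until the denominator exceeds 65:
  i=0: a_0=11, p_0 = 11*1 + 0 = 11, q_0 = 11*0 + 1 = 1.
  i=1: a_1=1, p_1 = 1*11 + 1 = 12, q_1 = 1*1 + 0 = 1.
  i=2: a_2=3, p_2 = 3*12 + 11 = 47, q_2 = 3*1 + 1 = 4.
  i=3: a_3=3, p_3 = 3*47 + 12 = 153, q_3 = 3*4 + 1 = 13.
  i=4: a_4=1, p_4 = 1*153 + 47 = 200, q_4 = 1*13 + 4 = 17.
  i=5: a_5=6, p_5 = 6*200 + 153 = 1353, q_5 = 6*17 + 13 = 115.
q_5 = 115 > 65, so the last convergent with denominator <= 65 is p_4/q_4 = 200/17.
The closest fraction with denominator <= 65 is either p_4/q_4 or the intermediate fraction (k*p_4 + p_3)/(k*q_4 + q_3) with the largest k >= 1 whose denominator stays <= 65; these approach x as k grows, and every other convergent or intermediate fraction in range is farther away.
Largest k: floor((65 - q_3)/q_4) = floor((65 - 13)/17) = 3.
That gives (3*200 + 153)/(3*17 + 13) = 753/64.
Compare the errors: |x - 200/17| = |1353*17 - 200*115|/(115*17) = 1/1955, and |x - 753/64| = |1353*64 - 753*115|/(115*64) = 3/7360.
Cross-multiplying, 3*1955 = 5865 < 7360 = 1*7360, so 3/7360 is smaller: the intermediate fraction 753/64 is closer to x than 200/17.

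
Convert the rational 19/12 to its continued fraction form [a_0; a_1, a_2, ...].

Run the Euclidean algorithm on 19 and 12; the successive quotients are the partial quotients a_0, a_1, ... (each step inverts the fractional part left over by the previous one):
  19 = 1*12 + 7, so a_0 = 1.
  12 = 1*7 + 5, so a_1 = 1.
  7 = 1*5 + 2, so a_2 = 1.
  5 = 2*2 + 1, so a_3 = 2.
  2 = 2*1 + 0, so a_4 = 2.
The remainder reaches 0 after 5 divisions, so the expansion has 5 partial quotients, read off in order.

[1; 1, 1, 2, 2]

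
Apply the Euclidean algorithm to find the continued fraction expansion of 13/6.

Run the Euclidean algorithm on 13 and 6; the successive quotients are the partial quotients a_0, a_1, ... (each step inverts the fractional part left over by the previous one):
  13 = 2*6 + 1, so a_0 = 2.
  6 = 6*1 + 0, so a_1 = 6.
The remainder reaches 0 after 2 divisions, so the expansion has 2 partial quotients, read off in order.

[2; 6]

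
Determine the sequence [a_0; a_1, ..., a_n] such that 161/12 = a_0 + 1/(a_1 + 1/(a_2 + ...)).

[13; 2, 2, 2]

Run the Euclidean algorithm on 161 and 12; the successive quotients are the partial quotients a_0, a_1, ... (each step inverts the fractional part left over by the previous one):
  161 = 13*12 + 5, so a_0 = 13.
  12 = 2*5 + 2, so a_1 = 2.
  5 = 2*2 + 1, so a_2 = 2.
  2 = 2*1 + 0, so a_3 = 2.
The remainder reaches 0 after 4 divisions, so the expansion has 4 partial quotients, read off in order.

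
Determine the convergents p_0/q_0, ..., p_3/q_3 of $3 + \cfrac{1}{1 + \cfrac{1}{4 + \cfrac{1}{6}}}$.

3/1, 4/1, 19/5, 118/31

Using the convergent recurrence p_i = a_i*p_{i-1} + p_{i-2}, q_i = a_i*q_{i-1} + q_{i-2} with p_{-2}=0, p_{-1}=1, q_{-2}=1, q_{-1}=0:
  i=0: a_0=3, p_0 = 3*1 + 0 = 3, q_0 = 3*0 + 1 = 1.
  i=1: a_1=1, p_1 = 1*3 + 1 = 4, q_1 = 1*1 + 0 = 1.
  i=2: a_2=4, p_2 = 4*4 + 3 = 19, q_2 = 4*1 + 1 = 5.
  i=3: a_3=6, p_3 = 6*19 + 4 = 118, q_3 = 6*5 + 1 = 31.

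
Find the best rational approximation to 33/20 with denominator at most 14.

Expand x = 33/20 as a continued fraction with the Euclidean algorithm:
  33 = 1*20 + 13, so a_0 = 1.
  20 = 1*13 + 7, so a_1 = 1.
  13 = 1*7 + 6, so a_2 = 1.
  7 = 1*6 + 1, so a_3 = 1.
  6 = 6*1 + 0, so a_4 = 6.
so x = [1; 1, 1, 1, 6].
Convergents (p_i = a_i*p_{i-1} + p_{i-2}, q_i = a_i*q_{i-1} + q_{i-2} with p_{-2}=0, p_{-1}=1, q_{-2}=1, q_{-1}=0), until the denominator exceeds 14:
  i=0: a_0=1, p_0 = 1*1 + 0 = 1, q_0 = 1*0 + 1 = 1.
  i=1: a_1=1, p_1 = 1*1 + 1 = 2, q_1 = 1*1 + 0 = 1.
  i=2: a_2=1, p_2 = 1*2 + 1 = 3, q_2 = 1*1 + 1 = 2.
  i=3: a_3=1, p_3 = 1*3 + 2 = 5, q_3 = 1*2 + 1 = 3.
  i=4: a_4=6, p_4 = 6*5 + 3 = 33, q_4 = 6*3 + 2 = 20.
q_4 = 20 > 14, so the last convergent with denominator <= 14 is p_3/q_3 = 5/3.
The closest fraction with denominator <= 14 is either p_3/q_3 or the intermediate fraction (k*p_3 + p_2)/(k*q_3 + q_2) with the largest k >= 1 whose denominator stays <= 14; these approach x as k grows, and every other convergent or intermediate fraction in range is farther away.
Largest k: floor((14 - q_2)/q_3) = floor((14 - 2)/3) = 4.
That gives (4*5 + 3)/(4*3 + 2) = 23/14.
Compare the errors: |x - 5/3| = |33*3 - 5*20|/(20*3) = 1/60, and |x - 23/14| = |33*14 - 23*20|/(20*14) = 2/280.
Cross-multiplying, 2*60 = 120 < 280 = 1*280, so 2/280 is smaller: the intermediate fraction 23/14 is closer to x than 5/3.

23/14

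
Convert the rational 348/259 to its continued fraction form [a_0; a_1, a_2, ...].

[1; 2, 1, 10, 8]

Run the Euclidean algorithm on 348 and 259; the successive quotients are the partial quotients a_0, a_1, ... (each step inverts the fractional part left over by the previous one):
  348 = 1*259 + 89, so a_0 = 1.
  259 = 2*89 + 81, so a_1 = 2.
  89 = 1*81 + 8, so a_2 = 1.
  81 = 10*8 + 1, so a_3 = 10.
  8 = 8*1 + 0, so a_4 = 8.
The remainder reaches 0 after 5 divisions, so the expansion has 5 partial quotients, read off in order.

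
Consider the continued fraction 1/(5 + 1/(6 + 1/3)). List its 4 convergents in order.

0/1, 1/5, 6/31, 19/98

Using the convergent recurrence p_i = a_i*p_{i-1} + p_{i-2}, q_i = a_i*q_{i-1} + q_{i-2} with p_{-2}=0, p_{-1}=1, q_{-2}=1, q_{-1}=0:
  i=0: a_0=0, p_0 = 0*1 + 0 = 0, q_0 = 0*0 + 1 = 1.
  i=1: a_1=5, p_1 = 5*0 + 1 = 1, q_1 = 5*1 + 0 = 5.
  i=2: a_2=6, p_2 = 6*1 + 0 = 6, q_2 = 6*5 + 1 = 31.
  i=3: a_3=3, p_3 = 3*6 + 1 = 19, q_3 = 3*31 + 5 = 98.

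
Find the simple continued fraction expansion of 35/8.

[4; 2, 1, 2]

Run the Euclidean algorithm on 35 and 8; the successive quotients are the partial quotients a_0, a_1, ... (each step inverts the fractional part left over by the previous one):
  35 = 4*8 + 3, so a_0 = 4.
  8 = 2*3 + 2, so a_1 = 2.
  3 = 1*2 + 1, so a_2 = 1.
  2 = 2*1 + 0, so a_3 = 2.
The remainder reaches 0 after 4 divisions, so the expansion has 4 partial quotients, read off in order.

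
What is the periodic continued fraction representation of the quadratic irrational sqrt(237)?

[15; (2, 1, 1, 7, 10, 7, 1, 1, 2, 30)]

Write x_i = (sqrt(237) + m_i)/d_i with (m_0, d_0) = (0, 1). a_0 = floor(sqrt(237)) = 15, since 15^2 = 225 <= 237 < 256 = 16^2.
Iterate m_{i+1} = d_i*a_i - m_i, d_{i+1} = (237 - m_{i+1}^2)/d_i, a_{i+1} = floor((a_0 + m_{i+1})/d_{i+1}):
  m_1 = 1*15 - 0 = 15, d_1 = (237 - 15^2)/1 = 12/1 = 12, a_1 = floor((15 + 15)/12) = 2.
  m_2 = 12*2 - 15 = 9, d_2 = (237 - 9^2)/12 = 156/12 = 13, a_2 = floor((15 + 9)/13) = 1.
  m_3 = 13*1 - 9 = 4, d_3 = (237 - 4^2)/13 = 221/13 = 17, a_3 = floor((15 + 4)/17) = 1.
  m_4 = 17*1 - 4 = 13, d_4 = (237 - 13^2)/17 = 68/17 = 4, a_4 = floor((15 + 13)/4) = 7.
  m_5 = 4*7 - 13 = 15, d_5 = (237 - 15^2)/4 = 12/4 = 3, a_5 = floor((15 + 15)/3) = 10.
  m_6 = 3*10 - 15 = 15, d_6 = (237 - 15^2)/3 = 12/3 = 4, a_6 = floor((15 + 15)/4) = 7.
  m_7 = 4*7 - 15 = 13, d_7 = (237 - 13^2)/4 = 68/4 = 17, a_7 = floor((15 + 13)/17) = 1.
  m_8 = 17*1 - 13 = 4, d_8 = (237 - 4^2)/17 = 221/17 = 13, a_8 = floor((15 + 4)/13) = 1.
  m_9 = 13*1 - 4 = 9, d_9 = (237 - 9^2)/13 = 156/13 = 12, a_9 = floor((15 + 9)/12) = 2.
  m_10 = 12*2 - 9 = 15, d_10 = (237 - 15^2)/12 = 12/12 = 1, a_10 = floor((15 + 15)/1) = 30.
  m_11 = 1*30 - 15 = 15, d_11 = (237 - 15^2)/1 = 12/1 = 12: (m_11, d_11) = (m_1, d_1) = (15, 12), so from here the quotients repeat a_1, ..., a_10; the period length is 10.
Hence the expansion of sqrt(237) is a_0 = 15 followed by the repeating block 2, 1, 1, 7, 10, 7, 1, 1, 2, 30 (period 10).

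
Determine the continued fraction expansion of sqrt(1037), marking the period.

[32; (4, 1, 15, 3, 3, 15, 1, 4, 64)]

Write x_i = (sqrt(1037) + m_i)/d_i with (m_0, d_0) = (0, 1). a_0 = floor(sqrt(1037)) = 32, since 32^2 = 1024 <= 1037 < 1089 = 33^2.
Iterate m_{i+1} = d_i*a_i - m_i, d_{i+1} = (1037 - m_{i+1}^2)/d_i, a_{i+1} = floor((a_0 + m_{i+1})/d_{i+1}):
  m_1 = 1*32 - 0 = 32, d_1 = (1037 - 32^2)/1 = 13/1 = 13, a_1 = floor((32 + 32)/13) = 4.
  m_2 = 13*4 - 32 = 20, d_2 = (1037 - 20^2)/13 = 637/13 = 49, a_2 = floor((32 + 20)/49) = 1.
  m_3 = 49*1 - 20 = 29, d_3 = (1037 - 29^2)/49 = 196/49 = 4, a_3 = floor((32 + 29)/4) = 15.
  m_4 = 4*15 - 29 = 31, d_4 = (1037 - 31^2)/4 = 76/4 = 19, a_4 = floor((32 + 31)/19) = 3.
  m_5 = 19*3 - 31 = 26, d_5 = (1037 - 26^2)/19 = 361/19 = 19, a_5 = floor((32 + 26)/19) = 3.
  m_6 = 19*3 - 26 = 31, d_6 = (1037 - 31^2)/19 = 76/19 = 4, a_6 = floor((32 + 31)/4) = 15.
  m_7 = 4*15 - 31 = 29, d_7 = (1037 - 29^2)/4 = 196/4 = 49, a_7 = floor((32 + 29)/49) = 1.
  m_8 = 49*1 - 29 = 20, d_8 = (1037 - 20^2)/49 = 637/49 = 13, a_8 = floor((32 + 20)/13) = 4.
  m_9 = 13*4 - 20 = 32, d_9 = (1037 - 32^2)/13 = 13/13 = 1, a_9 = floor((32 + 32)/1) = 64.
  m_10 = 1*64 - 32 = 32, d_10 = (1037 - 32^2)/1 = 13/1 = 13: (m_10, d_10) = (m_1, d_1) = (32, 13), so from here the quotients repeat a_1, ..., a_9; the period length is 9.
Hence the expansion of sqrt(1037) is a_0 = 32 followed by the repeating block 4, 1, 15, 3, 3, 15, 1, 4, 64 (period 9).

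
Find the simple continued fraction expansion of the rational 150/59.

[2; 1, 1, 5, 2, 2]

Run the Euclidean algorithm on 150 and 59; the successive quotients are the partial quotients a_0, a_1, ... (each step inverts the fractional part left over by the previous one):
  150 = 2*59 + 32, so a_0 = 2.
  59 = 1*32 + 27, so a_1 = 1.
  32 = 1*27 + 5, so a_2 = 1.
  27 = 5*5 + 2, so a_3 = 5.
  5 = 2*2 + 1, so a_4 = 2.
  2 = 2*1 + 0, so a_5 = 2.
The remainder reaches 0 after 6 divisions, so the expansion has 6 partial quotients, read off in order.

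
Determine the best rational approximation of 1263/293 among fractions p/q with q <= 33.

125/29

Expand x = 1263/293 as a continued fraction with the Euclidean algorithm:
  1263 = 4*293 + 91, so a_0 = 4.
  293 = 3*91 + 20, so a_1 = 3.
  91 = 4*20 + 11, so a_2 = 4.
  20 = 1*11 + 9, so a_3 = 1.
  11 = 1*9 + 2, so a_4 = 1.
  9 = 4*2 + 1, so a_5 = 4.
  2 = 2*1 + 0, so a_6 = 2.
so x = [4; 3, 4, 1, 1, 4, 2].
Convergents (p_i = a_i*p_{i-1} + p_{i-2}, q_i = a_i*q_{i-1} + q_{i-2} with p_{-2}=0, p_{-1}=1, q_{-2}=1, q_{-1}=0), until the denominator exceeds 33:
  i=0: a_0=4, p_0 = 4*1 + 0 = 4, q_0 = 4*0 + 1 = 1.
  i=1: a_1=3, p_1 = 3*4 + 1 = 13, q_1 = 3*1 + 0 = 3.
  i=2: a_2=4, p_2 = 4*13 + 4 = 56, q_2 = 4*3 + 1 = 13.
  i=3: a_3=1, p_3 = 1*56 + 13 = 69, q_3 = 1*13 + 3 = 16.
  i=4: a_4=1, p_4 = 1*69 + 56 = 125, q_4 = 1*16 + 13 = 29.
  i=5: a_5=4, p_5 = 4*125 + 69 = 569, q_5 = 4*29 + 16 = 132.
q_5 = 132 > 33, so the last convergent with denominator <= 33 is p_4/q_4 = 125/29.
The closest fraction with denominator <= 33 is either p_4/q_4 or the intermediate fraction (k*p_4 + p_3)/(k*q_4 + q_3) with the largest k >= 1 whose denominator stays <= 33; these approach x as k grows, and every other convergent or intermediate fraction in range is farther away.
Largest k: floor((33 - q_3)/q_4) = floor((33 - 16)/29) = 0.
Since k = 0, no intermediate fraction beyond p_4/q_4 has denominator <= 33, so the convergent 125/29 is the closest (its error is |1263*29 - 125*293|/(293*29) = 2/8497).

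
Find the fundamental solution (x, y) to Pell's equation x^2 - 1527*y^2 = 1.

(x, y) = (508, 13)

First expand sqrt(1527) as a continued fraction. With x_i = (sqrt(1527) + m_i)/d_i and (m_0, d_0) = (0, 1): a_0 = floor(sqrt(1527)) = 39, since 39^2 = 1521 <= 1527 < 1600 = 40^2.
Iterate m_{i+1} = d_i*a_i - m_i, d_{i+1} = (1527 - m_{i+1}^2)/d_i, a_{i+1} = floor((a_0 + m_{i+1})/d_{i+1}):
  m_1 = 1*39 - 0 = 39, d_1 = (1527 - 39^2)/1 = 6/1 = 6, a_1 = floor((39 + 39)/6) = 13.
  m_2 = 6*13 - 39 = 39, d_2 = (1527 - 39^2)/6 = 6/6 = 1, a_2 = floor((39 + 39)/1) = 78.
  m_3 = 1*78 - 39 = 39, d_3 = (1527 - 39^2)/1 = 6/1 = 6: (m_3, d_3) = (m_1, d_1) = (39, 6), so from here the quotients repeat a_1, a_2; the period length is 2.
So sqrt(1527) = [39; (13, 78)] with period length k = 2.
k is even, so the fundamental solution of x^2 - 1527y^2 = 1 is (p_{k-1}, q_{k-1}) = (p_1, q_1); compute convergents through index 1.
Convergents (p_i = a_i*p_{i-1} + p_{i-2}, q_i = a_i*q_{i-1} + q_{i-2} with p_{-2}=0, p_{-1}=1, q_{-2}=1, q_{-1}=0):
  i=0: a_0=39, p_0 = 39*1 + 0 = 39, q_0 = 39*0 + 1 = 1.
  i=1: a_1=13, p_1 = 13*39 + 1 = 508, q_1 = 13*1 + 0 = 13.
Check: 508^2 - 1527*13^2 = 258064 - 258063 = 1, so (x, y) = (508, 13) solves the equation, and by the theorem it is the least positive solution.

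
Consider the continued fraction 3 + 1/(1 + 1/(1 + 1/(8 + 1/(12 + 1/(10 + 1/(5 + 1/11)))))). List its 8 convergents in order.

Using the convergent recurrence p_i = a_i*p_{i-1} + p_{i-2}, q_i = a_i*q_{i-1} + q_{i-2} with p_{-2}=0, p_{-1}=1, q_{-2}=1, q_{-1}=0:
  i=0: a_0=3, p_0 = 3*1 + 0 = 3, q_0 = 3*0 + 1 = 1.
  i=1: a_1=1, p_1 = 1*3 + 1 = 4, q_1 = 1*1 + 0 = 1.
  i=2: a_2=1, p_2 = 1*4 + 3 = 7, q_2 = 1*1 + 1 = 2.
  i=3: a_3=8, p_3 = 8*7 + 4 = 60, q_3 = 8*2 + 1 = 17.
  i=4: a_4=12, p_4 = 12*60 + 7 = 727, q_4 = 12*17 + 2 = 206.
  i=5: a_5=10, p_5 = 10*727 + 60 = 7330, q_5 = 10*206 + 17 = 2077.
  i=6: a_6=5, p_6 = 5*7330 + 727 = 37377, q_6 = 5*2077 + 206 = 10591.
  i=7: a_7=11, p_7 = 11*37377 + 7330 = 418477, q_7 = 11*10591 + 2077 = 118578.

3/1, 4/1, 7/2, 60/17, 727/206, 7330/2077, 37377/10591, 418477/118578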